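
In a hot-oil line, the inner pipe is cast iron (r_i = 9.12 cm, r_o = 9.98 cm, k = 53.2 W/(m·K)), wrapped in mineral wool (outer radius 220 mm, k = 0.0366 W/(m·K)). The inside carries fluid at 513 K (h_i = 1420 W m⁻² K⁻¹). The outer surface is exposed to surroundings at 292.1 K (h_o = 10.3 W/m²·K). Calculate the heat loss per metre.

Q' = 63.0 W/m

Treat each layer as a resistance in series:
  R'_conv,in = 1/(2πr h) = 1/(2π·0.0912·1420) = 0.001229 m·K/W
  R'_cast iron = ln(0.0998/0.0912)/(2πk) = 0.09011/(2π·53.2) = 2.696×10^-4 m·K/W
  R'_mineral wool = ln(0.220/0.0998)/(2πk) = 0.7905/(2π·0.0366) = 3.437 m·K/W
  R'_conv,out = 1/(2πr h) = 1/(2π·0.220·10.3) = 0.07024 m·K/W
ΣR = 0.001229 + 2.696×10^-4 + 3.437 + 0.07024 = 3.509 m·K/W
Q' = ΔT/ΣR = (513 K − 292.1 K)/3.509 = 63.0 W/m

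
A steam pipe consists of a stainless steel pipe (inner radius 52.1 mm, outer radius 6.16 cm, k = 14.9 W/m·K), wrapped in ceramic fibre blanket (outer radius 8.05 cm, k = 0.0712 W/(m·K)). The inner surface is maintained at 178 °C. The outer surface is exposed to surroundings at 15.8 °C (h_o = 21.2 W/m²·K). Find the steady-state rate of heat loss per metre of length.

Treat each layer as a resistance in series:
  R'_stainless steel = ln(0.0616/0.0521)/(2πk) = 0.1675/(2π·14.9) = 0.001789 m·K/W
  R'_ceramic fibre blanket = ln(0.0805/0.0616)/(2πk) = 0.2676/(2π·0.0712) = 0.5982 m·K/W
  R'_conv,out = 1/(2πr h) = 1/(2π·0.0805·21.2) = 0.09326 m·K/W
ΣR = 0.001789 + 0.5982 + 0.09326 = 0.6932 m·K/W
Q' = ΔT/ΣR = (178 °C − 15.8 °C)/0.6932 = 234 W/m

Q' = 234 W/m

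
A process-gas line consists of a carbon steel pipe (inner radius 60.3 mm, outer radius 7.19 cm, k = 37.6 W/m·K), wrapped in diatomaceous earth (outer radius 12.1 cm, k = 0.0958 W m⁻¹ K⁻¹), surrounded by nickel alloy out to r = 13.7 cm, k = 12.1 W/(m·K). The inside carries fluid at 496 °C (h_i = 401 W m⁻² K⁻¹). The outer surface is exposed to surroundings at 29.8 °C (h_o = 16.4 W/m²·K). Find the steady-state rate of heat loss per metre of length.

Treat each layer as a resistance in series:
  R'_conv,in = 1/(2πr h) = 1/(2π·0.0603·401) = 0.006582 m·K/W
  R'_carbon steel = ln(0.0719/0.0603)/(2πk) = 0.1759/(2π·37.6) = 7.447×10^-4 m·K/W
  R'_diatomaceous earth = ln(0.121/0.0719)/(2πk) = 0.5205/(2π·0.0958) = 0.8647 m·K/W
  R'_nickel alloy = ln(0.137/0.121)/(2πk) = 0.1242/(2π·12.1) = 0.001634 m·K/W
  R'_conv,out = 1/(2πr h) = 1/(2π·0.137·16.4) = 0.07084 m·K/W
ΣR = 0.006582 + 7.447×10^-4 + 0.8647 + 0.001634 + 0.07084 = 0.9445 m·K/W
Q' = ΔT/ΣR = (496 °C − 29.8 °C)/0.9445 = 494 W/m

Q' = 494 W/m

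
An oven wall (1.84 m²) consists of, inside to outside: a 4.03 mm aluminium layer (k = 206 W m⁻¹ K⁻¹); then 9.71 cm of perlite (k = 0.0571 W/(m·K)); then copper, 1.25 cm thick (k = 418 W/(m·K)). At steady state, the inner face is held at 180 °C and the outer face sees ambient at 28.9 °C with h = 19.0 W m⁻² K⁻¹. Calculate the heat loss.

Q = 159 W

Series thermal resistances, inner to outer:
  R_aluminium = L/(kA) = 0.00403/(206·1.84) = 1.063×10^-5 K/W
  R_perlite = L/(kA) = 0.0971/(0.0571·1.84) = 0.9242 K/W
  R_copper = L/(kA) = 0.0125/(418·1.84) = 1.625×10^-5 K/W
  R_conv,out = 1/(hA) = 1/(19.0·1.84) = 0.02860 K/W
ΣR = 1.063×10^-5 + 0.9242 + 1.625×10^-5 + 0.02860 = 0.9528 K/W
Q = ΔT/ΣR = (180 °C − 28.9 °C)/0.9528 = 159 W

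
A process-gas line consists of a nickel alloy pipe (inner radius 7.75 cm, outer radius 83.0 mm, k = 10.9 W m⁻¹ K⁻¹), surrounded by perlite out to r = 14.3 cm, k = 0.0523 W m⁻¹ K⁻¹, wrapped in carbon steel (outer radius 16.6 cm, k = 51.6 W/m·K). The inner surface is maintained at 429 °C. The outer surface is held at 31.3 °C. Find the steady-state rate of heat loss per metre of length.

Q' = 240 W/m

Treat each layer as a resistance in series:
  R'_nickel alloy = ln(0.0830/0.0775)/(2πk) = 0.06856/(2π·10.9) = 0.001001 m·K/W
  R'_perlite = ln(0.143/0.0830)/(2πk) = 0.5440/(2π·0.0523) = 1.655 m·K/W
  R'_carbon steel = ln(0.166/0.143)/(2πk) = 0.1491/(2π·51.6) = 4.600×10^-4 m·K/W
ΣR = 0.001001 + 1.655 + 4.600×10^-4 = 1.656 m·K/W
Q' = ΔT/ΣR = (429 °C − 31.3 °C)/1.656 = 240 W/m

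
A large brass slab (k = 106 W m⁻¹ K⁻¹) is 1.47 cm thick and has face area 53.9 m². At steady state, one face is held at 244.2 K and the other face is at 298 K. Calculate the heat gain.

Q = kA·ΔT/L = 106 × 53.9 × |244.2 K − 298 K| / 0.0147 = 2.09×10^7 W

Q = 20900 kW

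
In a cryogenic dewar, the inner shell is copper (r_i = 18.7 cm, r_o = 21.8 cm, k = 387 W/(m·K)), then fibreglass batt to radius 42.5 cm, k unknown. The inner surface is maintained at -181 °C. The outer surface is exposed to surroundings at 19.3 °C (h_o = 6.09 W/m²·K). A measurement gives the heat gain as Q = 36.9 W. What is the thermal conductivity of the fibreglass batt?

ΣR = ΔT/Q = |-181 − 19.3|/36.9 = 5.428 K/W
Known resistances:
  R_copper = (1/0.187 − 1/0.218)/(4πk) = 0.7604/(4π·387) = 1.564×10^-4 K/W
  R_conv,out = 1/(4πr²h) = 1/(4π·0.425²·6.09) = 0.07234 K/W
R_fibreglass batt = ΣR − ΣR_known = 5.428 − 0.07250 = 5.356 K/W
(1/r₁−1/r₂)/(4πk) = 5.356 ⇒ k = 2.234/(4π·5.356) = 0.0332 W/m·K

k = 0.0332 W/m·K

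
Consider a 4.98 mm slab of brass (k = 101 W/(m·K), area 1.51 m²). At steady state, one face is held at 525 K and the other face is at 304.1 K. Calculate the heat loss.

Q = kA·ΔT/L = 101 × 1.51 × |525 K − 304.1 K| / 0.00498 = 6.76×10^6 W

Q = 6760 kW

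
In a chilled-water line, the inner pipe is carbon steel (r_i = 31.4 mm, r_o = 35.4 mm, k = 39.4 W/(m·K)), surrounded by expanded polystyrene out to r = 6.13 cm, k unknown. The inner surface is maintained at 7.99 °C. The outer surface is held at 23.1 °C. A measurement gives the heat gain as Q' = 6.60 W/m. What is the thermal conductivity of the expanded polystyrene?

ΣR = ΔT/Q' = |7.99 − 23.1|/6.60 = 2.289 m·K/W
Known resistances:
  R'_carbon steel = ln(0.0354/0.0314)/(2πk) = 0.1199/(2π·39.4) = 4.843×10^-4 m·K/W
R_expanded polystyrene = ΣR − ΣR_known = 2.289 − 4.843×10^-4 = 2.289 m·K/W
ln(r₂/r₁)/(2πk) = 2.289 ⇒ k = 0.5491/(2π·2.289) = 0.0382 W/m·K

k = 0.0382 W/m·K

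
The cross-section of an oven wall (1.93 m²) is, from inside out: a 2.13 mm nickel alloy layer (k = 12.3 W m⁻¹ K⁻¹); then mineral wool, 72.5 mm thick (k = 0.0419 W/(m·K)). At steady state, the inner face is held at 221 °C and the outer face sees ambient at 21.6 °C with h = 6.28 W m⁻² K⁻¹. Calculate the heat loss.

Treat each layer as a resistance in series:
  R_nickel alloy = L/(kA) = 0.00213/(12.3·1.93) = 8.973×10^-5 K/W
  R_mineral wool = L/(kA) = 0.0725/(0.0419·1.93) = 0.8965 K/W
  R_conv,out = 1/(hA) = 1/(6.28·1.93) = 0.08251 K/W
ΣR = 8.973×10^-5 + 0.8965 + 0.08251 = 0.9791 K/W
Q = ΔT/ΣR = (221 °C − 21.6 °C)/0.9791 = 204 W

Q = 204 W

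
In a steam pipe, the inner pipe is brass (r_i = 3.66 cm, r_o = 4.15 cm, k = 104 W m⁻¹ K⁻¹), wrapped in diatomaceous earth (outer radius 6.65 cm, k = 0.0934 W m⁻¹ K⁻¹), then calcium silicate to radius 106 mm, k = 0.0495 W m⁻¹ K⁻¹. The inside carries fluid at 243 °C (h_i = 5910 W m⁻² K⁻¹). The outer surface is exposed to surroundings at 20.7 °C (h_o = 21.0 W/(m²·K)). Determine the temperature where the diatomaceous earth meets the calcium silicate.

Treat each layer as a resistance in series:
  R'_conv,in = 1/(2πr h) = 1/(2π·0.0366·5910) = 7.358×10^-4 m·K/W
  R'_brass = ln(0.0415/0.0366)/(2πk) = 0.1256/(2π·104) = 1.923×10^-4 m·K/W
  R'_diatomaceous earth = ln(0.0665/0.0415)/(2πk) = 0.4715/(2π·0.0934) = 0.8035 m·K/W
  R'_calcium silicate = ln(0.106/0.0665)/(2πk) = 0.4662/(2π·0.0495) = 1.499 m·K/W
  R'_conv,out = 1/(2πr h) = 1/(2π·0.106·21.0) = 0.07150 m·K/W
ΣR = 7.358×10^-4 + 1.923×10^-4 + 0.8035 + 1.499 + 0.07150 = 2.375 m·K/W
Q' = ΔT/ΣR = (243 °C − 20.7 °C)/2.375 = 93.60 W/m
From the inner boundary to the diatomaceous earth/calcium silicate interface, ΣR_partial = 0.8044 m·K/W.
T_interface = T_in − Q'·ΣR_partial = 243 °C − (93.60)(0.8044) = 168 °C

T = 168 °C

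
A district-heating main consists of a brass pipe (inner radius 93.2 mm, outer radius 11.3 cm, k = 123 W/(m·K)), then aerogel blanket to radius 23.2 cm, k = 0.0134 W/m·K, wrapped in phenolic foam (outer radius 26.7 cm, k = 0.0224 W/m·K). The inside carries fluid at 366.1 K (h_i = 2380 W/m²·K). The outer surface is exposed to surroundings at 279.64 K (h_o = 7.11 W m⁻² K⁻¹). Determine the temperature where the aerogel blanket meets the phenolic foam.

T = 289.4 K

Series thermal resistances, inner to outer:
  R'_conv,in = 1/(2πr h) = 1/(2π·0.0932·2380) = 7.175×10^-4 m·K/W
  R'_brass = ln(0.113/0.0932)/(2πk) = 0.1926/(2π·123) = 2.493×10^-4 m·K/W
  R'_aerogel blanket = ln(0.232/0.113)/(2πk) = 0.7193/(2π·0.0134) = 8.544 m·K/W
  R'_phenolic foam = ln(0.267/0.232)/(2πk) = 0.1405/(2π·0.0224) = 0.9984 m·K/W
  R'_conv,out = 1/(2πr h) = 1/(2π·0.267·7.11) = 0.08384 m·K/W
ΣR = 7.175×10^-4 + 2.493×10^-4 + 8.544 + 0.9984 + 0.08384 = 9.627 m·K/W
Q' = ΔT/ΣR = (366.1 K − 279.64 K)/9.627 = 8.981 W/m
From the inner boundary to the aerogel blanket/phenolic foam interface, ΣR_partial = 8.545 m·K/W.
T_interface = T_in − Q'·ΣR_partial = 366.1 K − (8.981)(8.545) = 289.4 K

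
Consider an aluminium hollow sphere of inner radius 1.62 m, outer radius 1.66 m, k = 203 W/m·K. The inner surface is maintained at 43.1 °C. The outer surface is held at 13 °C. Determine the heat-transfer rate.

Q = 5160 kW

Q = 4πk·ΔT/(1/r₁ − 1/r₂) = 4π × 203 × 30.1 / (1/1.62 − 1/1.66) = 5.16×10^6 W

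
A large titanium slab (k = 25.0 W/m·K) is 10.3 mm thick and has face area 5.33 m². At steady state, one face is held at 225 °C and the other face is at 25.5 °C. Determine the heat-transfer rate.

Q = 2580 kW

Q = kA·ΔT/L = 25.0 × 5.33 × |225 °C − 25.5 °C| / 0.0103 = 2.58×10^6 W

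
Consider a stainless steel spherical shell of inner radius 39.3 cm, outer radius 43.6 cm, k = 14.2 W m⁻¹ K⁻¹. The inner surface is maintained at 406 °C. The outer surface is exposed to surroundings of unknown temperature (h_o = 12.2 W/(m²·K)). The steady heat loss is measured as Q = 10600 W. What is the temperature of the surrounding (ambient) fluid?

Sum the resistances:
  R_stainless steel = (1/0.393 − 1/0.436)/(4πk) = 0.2510/(4π·14.2) = 0.001406 K/W
  R_conv,out = 1/(4πr²h) = 1/(4π·0.436²·12.2) = 0.03431 K/W
ΣR = 0.03572 K/W
ΔT = Q·ΣR = 10600 × 0.03572 = 378.6 K
Heat flows outward, so T_out = T_in − ΔT = 406 − 378.6 = 27.4 °C

T_out = 27.4 °C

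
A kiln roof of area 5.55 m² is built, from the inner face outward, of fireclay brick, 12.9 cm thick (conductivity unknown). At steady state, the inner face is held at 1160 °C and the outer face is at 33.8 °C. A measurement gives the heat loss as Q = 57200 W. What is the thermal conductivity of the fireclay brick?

k = 1.18 W/m·K

ΣR = ΔT/Q = |1160 − 33.8|/57200 = 0.01969 K/W
L/(kA) = 0.01969 ⇒ k = 0.129/(0.01969·5.55) = 1.18 W/m·K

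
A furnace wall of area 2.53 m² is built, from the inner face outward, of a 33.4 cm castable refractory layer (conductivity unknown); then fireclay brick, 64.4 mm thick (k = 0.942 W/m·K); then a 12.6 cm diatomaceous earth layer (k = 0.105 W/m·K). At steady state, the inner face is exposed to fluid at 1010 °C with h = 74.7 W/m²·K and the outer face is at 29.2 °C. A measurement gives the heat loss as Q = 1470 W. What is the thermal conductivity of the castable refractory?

ΣR = ΔT/Q = |1010 − 29.2|/1470 = 0.6672 K/W
Known resistances:
  R_conv,in = 1/(hA) = 1/(74.7·2.53) = 0.005291 K/W
  R_fireclay brick = L/(kA) = 0.0644/(0.942·2.53) = 0.02702 K/W
  R_diatomaceous earth = L/(kA) = 0.126/(0.105·2.53) = 0.4743 K/W
R_castable refractory = ΣR − ΣR_known = 0.6672 − 0.5066 = 0.1606 K/W
L/(kA) = 0.1606 ⇒ k = 0.334/(0.1606·2.53) = 0.822 W/m·K

k = 0.822 W/m·K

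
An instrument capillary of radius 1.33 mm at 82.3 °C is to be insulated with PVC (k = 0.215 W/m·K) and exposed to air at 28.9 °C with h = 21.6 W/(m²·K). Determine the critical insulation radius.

For a cylinder, r_cr = k_ins/h = 0.215/21.6 = 0.00995 m = 0.995 cm

r_cr = 0.995 cm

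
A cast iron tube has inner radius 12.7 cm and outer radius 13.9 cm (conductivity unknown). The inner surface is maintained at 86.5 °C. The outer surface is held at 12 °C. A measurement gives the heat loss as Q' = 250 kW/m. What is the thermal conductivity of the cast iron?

k = 48.2 W/m·K

ΣR = ΔT/Q' = |86.5 − 12|/2.50×10^5 = 2.980×10^-4 m·K/W
ln(r₂/r₁)/(2πk) = 2.980×10^-4 ⇒ k = 0.09029/(2π·2.980×10^-4) = 48.2 W/m·K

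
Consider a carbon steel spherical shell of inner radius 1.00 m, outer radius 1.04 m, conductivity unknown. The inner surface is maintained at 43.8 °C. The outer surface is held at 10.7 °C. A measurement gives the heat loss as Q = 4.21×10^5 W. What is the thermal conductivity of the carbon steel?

ΣR = ΔT/Q = |43.8 − 10.7|/4.21×10^5 = 7.862×10^-5 K/W
(1/r₁−1/r₂)/(4πk) = 7.862×10^-5 ⇒ k = 0.03846/(4π·7.862×10^-5) = 38.9 W/m·K

k = 38.9 W/m·K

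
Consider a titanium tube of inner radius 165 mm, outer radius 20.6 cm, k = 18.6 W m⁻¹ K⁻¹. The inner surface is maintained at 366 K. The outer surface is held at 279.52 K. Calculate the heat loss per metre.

Q' = 2πk·ΔT/ln(r₂/r₁) = 2π × 18.6 × 86.48 / ln(0.206/0.165) = 45500 W/m

Q' = 45500 W/m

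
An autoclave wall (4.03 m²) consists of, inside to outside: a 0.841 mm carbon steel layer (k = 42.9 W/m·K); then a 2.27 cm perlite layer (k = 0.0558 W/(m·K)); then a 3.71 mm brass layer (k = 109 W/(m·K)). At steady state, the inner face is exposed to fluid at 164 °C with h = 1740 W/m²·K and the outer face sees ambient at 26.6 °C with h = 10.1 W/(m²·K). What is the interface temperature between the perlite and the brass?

T = 53.5 °C

Resistance network (inner→outer):
  R_conv,in = 1/(hA) = 1/(1740·4.03) = 1.426×10^-4 K/W
  R_carbon steel = L/(kA) = 8.41×10^-4/(42.9·4.03) = 4.864×10^-6 K/W
  R_perlite = L/(kA) = 0.0227/(0.0558·4.03) = 0.1009 K/W
  R_brass = L/(kA) = 0.00371/(109·4.03) = 8.446×10^-6 K/W
  R_conv,out = 1/(hA) = 1/(10.1·4.03) = 0.02457 K/W
ΣR = 1.426×10^-4 + 4.864×10^-6 + 0.1009 + 8.446×10^-6 + 0.02457 = 0.1256 K/W
Q = ΔT/ΣR = (164 °C − 26.6 °C)/0.1256 = 1094 W
From the inner boundary to the perlite/brass interface, ΣR_partial = 0.1010 K/W.
T_interface = T_in − Q·ΣR_partial = 164 °C − (1094)(0.1010) = 53.5 °C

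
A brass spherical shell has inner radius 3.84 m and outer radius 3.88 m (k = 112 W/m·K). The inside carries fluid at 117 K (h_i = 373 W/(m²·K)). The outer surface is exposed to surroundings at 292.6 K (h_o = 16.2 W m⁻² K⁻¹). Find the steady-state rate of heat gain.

Q = 5.12×10^5 W

Series thermal resistances, inner to outer:
  R_conv,in = 1/(4πr²h) = 1/(4π·3.84²·373) = 1.447×10^-5 K/W
  R_brass = (1/3.84 − 1/3.88)/(4πk) = 0.002685/(4π·112) = 1.908×10^-6 K/W
  R_conv,out = 1/(4πr²h) = 1/(4π·3.88²·16.2) = 3.263×10^-4 K/W
ΣR = 1.447×10^-5 + 1.908×10^-6 + 3.263×10^-4 = 3.427×10^-4 K/W
Q = ΔT/ΣR = (117 K − 292.6 K)/3.427×10^-4 = -5.12×10^5 W
(Negative Q ⇒ heat flows inward; heat gain = 5.12×10^5 W.)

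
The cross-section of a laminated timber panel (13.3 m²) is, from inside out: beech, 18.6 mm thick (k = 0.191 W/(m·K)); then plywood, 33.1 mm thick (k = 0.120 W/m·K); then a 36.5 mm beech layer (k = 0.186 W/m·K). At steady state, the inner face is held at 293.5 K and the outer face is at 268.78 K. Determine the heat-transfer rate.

Q = 577 W

Series thermal resistances, inner to outer:
  R_beech = L/(kA) = 0.0186/(0.191·13.3) = 0.007322 K/W
  R_plywood = L/(kA) = 0.0331/(0.120·13.3) = 0.02074 K/W
  R_beech = L/(kA) = 0.0365/(0.186·13.3) = 0.01475 K/W
ΣR = 0.007322 + 0.02074 + 0.01475 = 0.04281 K/W
Q = ΔT/ΣR = (293.5 K − 268.78 K)/0.04281 = 577 W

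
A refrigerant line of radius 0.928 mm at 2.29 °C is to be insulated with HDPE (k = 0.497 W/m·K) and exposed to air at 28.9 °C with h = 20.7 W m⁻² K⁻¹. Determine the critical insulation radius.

For a cylinder, r_cr = k_ins/h = 0.497/20.7 = 0.0240 m = 2.40 cm

r_cr = 2.40 cm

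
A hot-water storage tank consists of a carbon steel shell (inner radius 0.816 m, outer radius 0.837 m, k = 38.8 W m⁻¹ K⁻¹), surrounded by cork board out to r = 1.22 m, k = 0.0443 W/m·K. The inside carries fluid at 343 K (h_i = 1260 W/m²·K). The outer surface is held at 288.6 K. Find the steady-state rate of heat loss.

Q = 80.7 W

Resistance network (inner→outer):
  R_conv,in = 1/(4πr²h) = 1/(4π·0.816²·1260) = 9.485×10^-5 K/W
  R_carbon steel = (1/0.816 − 1/0.837)/(4πk) = 0.03075/(4π·38.8) = 6.306×10^-5 K/W
  R_cork board = (1/0.837 − 1/1.22)/(4πk) = 0.3751/(4π·0.0443) = 0.6738 K/W
ΣR = 9.485×10^-5 + 6.306×10^-5 + 0.6738 = 0.6740 K/W
Q = ΔT/ΣR = (343 K − 288.6 K)/0.6740 = 80.7 W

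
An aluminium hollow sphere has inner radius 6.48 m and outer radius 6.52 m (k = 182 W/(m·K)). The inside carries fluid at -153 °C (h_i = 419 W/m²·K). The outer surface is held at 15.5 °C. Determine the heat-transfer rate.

Treat each layer as a resistance in series:
  R_conv,in = 1/(4πr²h) = 1/(4π·6.48²·419) = 4.523×10^-6 K/W
  R_aluminium = (1/6.48 − 1/6.52)/(4πk) = 9.468×10^-4/(4π·182) = 4.140×10^-7 K/W
ΣR = 4.523×10^-6 + 4.140×10^-7 = 4.937×10^-6 K/W
Q = ΔT/ΣR = (-153 °C − 15.5 °C)/4.937×10^-6 = -3.41×10^7 W
(Negative Q ⇒ heat flows inward; heat gain = 3.41×10^7 W.)

Q = 3.41×10^7 W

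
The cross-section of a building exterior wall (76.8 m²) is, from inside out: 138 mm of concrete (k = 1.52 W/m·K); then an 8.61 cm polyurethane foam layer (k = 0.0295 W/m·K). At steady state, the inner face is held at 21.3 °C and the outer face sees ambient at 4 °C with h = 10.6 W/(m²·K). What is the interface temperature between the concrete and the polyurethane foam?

Series thermal resistances, inner to outer:
  R_concrete = L/(kA) = 0.138/(1.52·76.8) = 0.001182 K/W
  R_polyurethane foam = L/(kA) = 0.0861/(0.0295·76.8) = 0.03800 K/W
  R_conv,out = 1/(hA) = 1/(10.6·76.8) = 0.001228 K/W
ΣR = 0.001182 + 0.03800 + 0.001228 = 0.04041 K/W
Q = ΔT/ΣR = (21.3 °C − 4 °C)/0.04041 = 428.1 W
From the inner boundary to the concrete/polyurethane foam interface, ΣR_partial = 0.001182 K/W.
T_interface = T_in − Q·ΣR_partial = 21.3 °C − (428.1)(0.001182) = 20.8 °C

T = 20.8 °C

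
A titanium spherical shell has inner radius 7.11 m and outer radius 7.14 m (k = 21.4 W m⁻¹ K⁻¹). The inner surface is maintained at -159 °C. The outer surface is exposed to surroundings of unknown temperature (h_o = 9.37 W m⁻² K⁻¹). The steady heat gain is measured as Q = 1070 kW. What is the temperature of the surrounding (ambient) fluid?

Sum the resistances:
  R_titanium = (1/7.11 − 1/7.14)/(4πk) = 5.910×10^-4/(4π·21.4) = 2.198×10^-6 K/W
  R_conv,out = 1/(4πr²h) = 1/(4π·7.14²·9.37) = 1.666×10^-4 K/W
ΣR = 1.688×10^-4 K/W
ΔT = Q·ΣR = 1.07×10^6 × 1.688×10^-4 = 180.6 K
Heat flows inward, so T_out = T_in + ΔT = -159 + 180.6 = 21.6 °C

T_out = 21.6 °C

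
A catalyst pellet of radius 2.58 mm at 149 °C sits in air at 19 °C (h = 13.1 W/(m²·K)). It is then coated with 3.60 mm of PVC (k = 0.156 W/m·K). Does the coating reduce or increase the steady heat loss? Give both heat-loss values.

Critical radius for a sphere: r_cr = 2k/h = 0.0238 m = 2.38 cm.
Outer radius after coating: r₂ = 0.00258 + 0.00360 = 0.00618 m.
Since r₁ < r_cr and r₂ ≤ r_cr, the coating moves toward the maximum at r_cr — heat loss rises.
Bare: R = 1/(4πr₁²h) = 912.6 K/W; Q = 130/912.6 = 0.142 W.
Coated: R = R_cond + R_conv = 274.2 K/W; Q = 130/274.2 = 0.474 W.

increases: 0.142 → 0.474 W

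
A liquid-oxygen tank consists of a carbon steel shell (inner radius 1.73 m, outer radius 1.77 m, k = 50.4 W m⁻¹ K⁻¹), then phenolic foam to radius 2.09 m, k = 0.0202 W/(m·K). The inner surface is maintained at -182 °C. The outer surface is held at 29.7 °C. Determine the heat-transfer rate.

Treat each layer as a resistance in series:
  R_carbon steel = (1/1.73 − 1/1.77)/(4πk) = 0.01306/(4π·50.4) = 2.063×10^-5 K/W
  R_phenolic foam = (1/1.77 − 1/2.09)/(4πk) = 0.08650/(4π·0.0202) = 0.3408 K/W
ΣR = 2.063×10^-5 + 0.3408 = 0.3408 K/W
Q = ΔT/ΣR = (-182 °C − 29.7 °C)/0.3408 = -621 W
(Negative Q ⇒ heat flows inward; heat gain = 621 W.)

Q = 621 W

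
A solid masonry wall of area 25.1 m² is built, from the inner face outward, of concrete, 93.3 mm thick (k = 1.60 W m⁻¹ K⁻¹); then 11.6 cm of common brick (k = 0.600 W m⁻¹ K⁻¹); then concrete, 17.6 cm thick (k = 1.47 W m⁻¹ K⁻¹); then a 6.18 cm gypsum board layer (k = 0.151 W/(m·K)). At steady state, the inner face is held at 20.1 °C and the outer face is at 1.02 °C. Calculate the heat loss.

Q = 613 W

Treat each layer as a resistance in series:
  R_concrete = L/(kA) = 0.0933/(1.60·25.1) = 0.002323 K/W
  R_common brick = L/(kA) = 0.116/(0.600·25.1) = 0.007703 K/W
  R_concrete = L/(kA) = 0.176/(1.47·25.1) = 0.004770 K/W
  R_gypsum board = L/(kA) = 0.0618/(0.151·25.1) = 0.01631 K/W
ΣR = 0.002323 + 0.007703 + 0.004770 + 0.01631 = 0.03111 K/W
Q = ΔT/ΣR = (20.1 °C − 1.02 °C)/0.03111 = 613 W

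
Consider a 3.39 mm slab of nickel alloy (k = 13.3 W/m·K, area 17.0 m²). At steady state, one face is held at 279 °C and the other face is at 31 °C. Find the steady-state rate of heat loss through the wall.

Q = 16500 kW

Q = kA·ΔT/L = 13.3 × 17.0 × |279 °C − 31 °C| / 0.00339 = 1.65×10^7 W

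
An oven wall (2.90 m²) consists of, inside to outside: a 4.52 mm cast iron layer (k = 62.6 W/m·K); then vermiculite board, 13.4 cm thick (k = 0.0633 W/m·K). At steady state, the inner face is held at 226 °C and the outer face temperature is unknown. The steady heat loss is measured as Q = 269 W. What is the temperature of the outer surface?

Series resistances:
  R_cast iron = L/(kA) = 0.00452/(62.6·2.90) = 2.490×10^-5 K/W
  R_vermiculite board = L/(kA) = 0.134/(0.0633·2.90) = 0.7300 K/W
ΣR = 0.7300 K/W
ΔT = Q·ΣR = 269 × 0.7300 = 196.4 K
Heat flows outward, so T_out = T_in − ΔT = 226 − 196.4 = 29.6 °C

T_out = 29.6 °C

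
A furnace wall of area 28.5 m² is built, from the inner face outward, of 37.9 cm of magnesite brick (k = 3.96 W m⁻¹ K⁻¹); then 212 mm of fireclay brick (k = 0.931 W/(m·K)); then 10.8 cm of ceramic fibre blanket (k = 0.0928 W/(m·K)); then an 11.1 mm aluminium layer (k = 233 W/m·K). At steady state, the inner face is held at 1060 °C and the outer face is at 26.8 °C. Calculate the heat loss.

Q = 19800 W

Resistance network (inner→outer):
  R_magnesite brick = L/(kA) = 0.379/(3.96·28.5) = 0.003358 K/W
  R_fireclay brick = L/(kA) = 0.212/(0.931·28.5) = 0.007990 K/W
  R_ceramic fibre blanket = L/(kA) = 0.108/(0.0928·28.5) = 0.04083 K/W
  R_aluminium = L/(kA) = 0.0111/(233·28.5) = 1.672×10^-6 K/W
ΣR = 0.003358 + 0.007990 + 0.04083 + 1.672×10^-6 = 0.05218 K/W
Q = ΔT/ΣR = (1060 °C − 26.8 °C)/0.05218 = 19800 W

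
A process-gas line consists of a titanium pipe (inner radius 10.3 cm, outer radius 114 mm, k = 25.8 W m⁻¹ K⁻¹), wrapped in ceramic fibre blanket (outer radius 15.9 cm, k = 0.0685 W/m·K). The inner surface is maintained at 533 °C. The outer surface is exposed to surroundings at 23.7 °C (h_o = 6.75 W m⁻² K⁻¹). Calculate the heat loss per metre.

Treat each layer as a resistance in series:
  R'_titanium = ln(0.114/0.103)/(2πk) = 0.1015/(2π·25.8) = 6.259×10^-4 m·K/W
  R'_ceramic fibre blanket = ln(0.159/0.114)/(2πk) = 0.3327/(2π·0.0685) = 0.7730 m·K/W
  R'_conv,out = 1/(2πr h) = 1/(2π·0.159·6.75) = 0.1483 m·K/W
ΣR = 6.259×10^-4 + 0.7730 + 0.1483 = 0.9219 m·K/W
Q' = ΔT/ΣR = (533 °C − 23.7 °C)/0.9219 = 552 W/m

Q' = 552 W/m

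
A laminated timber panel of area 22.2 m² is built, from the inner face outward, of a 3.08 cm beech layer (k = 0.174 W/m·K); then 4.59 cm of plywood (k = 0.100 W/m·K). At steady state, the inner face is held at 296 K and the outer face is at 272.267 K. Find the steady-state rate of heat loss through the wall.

Q = 828 W

Series thermal resistances, inner to outer:
  R_beech = L/(kA) = 0.0308/(0.174·22.2) = 0.007973 K/W
  R_plywood = L/(kA) = 0.0459/(0.100·22.2) = 0.02068 K/W
ΣR = 0.007973 + 0.02068 = 0.02865 K/W
Q = ΔT/ΣR = (296 K − 272.267 K)/0.02865 = 828 W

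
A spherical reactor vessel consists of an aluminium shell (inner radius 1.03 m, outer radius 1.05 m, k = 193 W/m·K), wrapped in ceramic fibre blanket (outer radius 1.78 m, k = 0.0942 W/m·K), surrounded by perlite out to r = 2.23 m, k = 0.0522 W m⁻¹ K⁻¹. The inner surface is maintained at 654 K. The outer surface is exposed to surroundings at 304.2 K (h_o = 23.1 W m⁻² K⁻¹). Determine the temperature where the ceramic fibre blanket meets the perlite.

T = 425 K

Resistance network (inner→outer):
  R_aluminium = (1/1.03 − 1/1.05)/(4πk) = 0.01849/(4π·193) = 7.625×10^-6 K/W
  R_ceramic fibre blanket = (1/1.05 − 1/1.78)/(4πk) = 0.3906/(4π·0.0942) = 0.3300 K/W
  R_perlite = (1/1.78 − 1/2.23)/(4πk) = 0.1134/(4π·0.0522) = 0.1728 K/W
  R_conv,out = 1/(4πr²h) = 1/(4π·2.23²·23.1) = 6.927×10^-4 K/W
ΣR = 7.625×10^-6 + 0.3300 + 0.1728 + 6.927×10^-4 = 0.5035 K/W
Q = ΔT/ΣR = (654 K − 304.2 K)/0.5035 = 694.7 W
From the inner boundary to the ceramic fibre blanket/perlite interface, ΣR_partial = 0.3300 K/W.
T_interface = T_in − Q·ΣR_partial = 654 K − (694.7)(0.3300) = 425 K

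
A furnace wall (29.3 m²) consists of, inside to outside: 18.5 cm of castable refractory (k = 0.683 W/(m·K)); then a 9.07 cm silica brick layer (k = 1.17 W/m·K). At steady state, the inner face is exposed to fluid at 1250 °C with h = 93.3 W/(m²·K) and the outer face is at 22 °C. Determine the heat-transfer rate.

Q = 100 kW

Resistance network (inner→outer):
  R_conv,in = 1/(hA) = 1/(93.3·29.3) = 3.658×10^-4 K/W
  R_castable refractory = L/(kA) = 0.185/(0.683·29.3) = 0.009244 K/W
  R_silica brick = L/(kA) = 0.0907/(1.17·29.3) = 0.002646 K/W
ΣR = 3.658×10^-4 + 0.009244 + 0.002646 = 0.01226 K/W
Q = ΔT/ΣR = (1250 °C − 22 °C)/0.01226 = 1.00×10^5 W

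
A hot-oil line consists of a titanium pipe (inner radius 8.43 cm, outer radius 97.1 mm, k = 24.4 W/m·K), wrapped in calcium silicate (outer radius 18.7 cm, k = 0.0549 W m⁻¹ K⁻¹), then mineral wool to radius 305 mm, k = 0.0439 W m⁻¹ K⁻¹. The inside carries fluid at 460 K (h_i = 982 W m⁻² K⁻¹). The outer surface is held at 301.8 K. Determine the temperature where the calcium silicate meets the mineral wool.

T = 378 K

Resistance network (inner→outer):
  R'_conv,in = 1/(2πr h) = 1/(2π·0.0843·982) = 0.001923 m·K/W
  R'_titanium = ln(0.0971/0.0843)/(2πk) = 0.1414/(2π·24.4) = 9.221×10^-4 m·K/W
  R'_calcium silicate = ln(0.187/0.0971)/(2πk) = 0.6554/(2π·0.0549) = 1.900 m·K/W
  R'_mineral wool = ln(0.305/0.187)/(2πk) = 0.4892/(2π·0.0439) = 1.774 m·K/W
ΣR = 0.001923 + 9.221×10^-4 + 1.900 + 1.774 = 3.677 m·K/W
Q' = ΔT/ΣR = (460 K − 301.8 K)/3.677 = 43.02 W/m
From the inner boundary to the calcium silicate/mineral wool interface, ΣR_partial = 1.903 m·K/W.
T_interface = T_in − Q'·ΣR_partial = 460 K − (43.02)(1.903) = 378 K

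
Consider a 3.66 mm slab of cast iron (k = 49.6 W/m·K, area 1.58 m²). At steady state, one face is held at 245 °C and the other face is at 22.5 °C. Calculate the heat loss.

Q = kA·ΔT/L = 49.6 × 1.58 × |245 °C − 22.5 °C| / 0.00366 = 4.76×10^6 W

Q = 4.76×10^6 W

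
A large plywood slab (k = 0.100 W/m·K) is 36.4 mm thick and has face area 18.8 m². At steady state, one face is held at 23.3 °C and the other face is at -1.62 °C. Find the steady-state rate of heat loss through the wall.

Q = kA·ΔT/L = 0.100 × 18.8 × |23.3 °C − -1.62 °C| / 0.0364 = 1290 W

Q = 1290 W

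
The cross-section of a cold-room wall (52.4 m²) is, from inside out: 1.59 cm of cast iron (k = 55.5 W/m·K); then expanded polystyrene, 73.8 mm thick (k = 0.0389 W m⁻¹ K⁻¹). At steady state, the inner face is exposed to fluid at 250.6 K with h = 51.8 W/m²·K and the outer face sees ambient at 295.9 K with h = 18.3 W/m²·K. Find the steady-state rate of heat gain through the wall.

Resistance network (inner→outer):
  R_conv,in = 1/(hA) = 1/(51.8·52.4) = 3.684×10^-4 K/W
  R_cast iron = L/(kA) = 0.0159/(55.5·52.4) = 5.467×10^-6 K/W
  R_expanded polystyrene = L/(kA) = 0.0738/(0.0389·52.4) = 0.03621 K/W
  R_conv,out = 1/(hA) = 1/(18.3·52.4) = 0.001043 K/W
ΣR = 3.684×10^-4 + 5.467×10^-6 + 0.03621 + 0.001043 = 0.03763 K/W
Q = ΔT/ΣR = (250.6 K − 295.9 K)/0.03763 = -1200 W
(Negative Q ⇒ heat flows inward; heat gain = 1200 W.)

Q = 1200 W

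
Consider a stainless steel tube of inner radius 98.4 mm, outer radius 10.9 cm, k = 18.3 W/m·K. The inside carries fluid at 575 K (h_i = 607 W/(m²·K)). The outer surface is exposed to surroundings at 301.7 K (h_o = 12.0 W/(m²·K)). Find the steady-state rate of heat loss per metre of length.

Treat each layer as a resistance in series:
  R'_conv,in = 1/(2πr h) = 1/(2π·0.0984·607) = 0.002665 m·K/W
  R'_stainless steel = ln(0.109/0.0984)/(2πk) = 0.1023/(2π·18.3) = 8.898×10^-4 m·K/W
  R'_conv,out = 1/(2πr h) = 1/(2π·0.109·12.0) = 0.1217 m·K/W
ΣR = 0.002665 + 8.898×10^-4 + 0.1217 = 0.1253 m·K/W
Q' = ΔT/ΣR = (575 K − 301.7 K)/0.1253 = 2180 W/m

Q' = 2.18 kW/m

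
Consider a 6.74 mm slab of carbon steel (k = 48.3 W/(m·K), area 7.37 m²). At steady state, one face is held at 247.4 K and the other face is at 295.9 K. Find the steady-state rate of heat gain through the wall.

Q = 2560 kW

Q = kA·ΔT/L = 48.3 × 7.37 × |247.4 K − 295.9 K| / 0.00674 = 2.56×10^6 W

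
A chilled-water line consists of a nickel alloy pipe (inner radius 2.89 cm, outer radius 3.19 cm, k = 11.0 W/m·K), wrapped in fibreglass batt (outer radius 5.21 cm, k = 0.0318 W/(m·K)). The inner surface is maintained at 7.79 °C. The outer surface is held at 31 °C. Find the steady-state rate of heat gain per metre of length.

Q' = 9.45 W/m

Series thermal resistances, inner to outer:
  R'_nickel alloy = ln(0.0319/0.0289)/(2πk) = 0.09876/(2π·11.0) = 0.001429 m·K/W
  R'_fibreglass batt = ln(0.0521/0.0319)/(2πk) = 0.4906/(2π·0.0318) = 2.455 m·K/W
ΣR = 0.001429 + 2.455 = 2.456 m·K/W
Q' = ΔT/ΣR = (7.79 °C − 31 °C)/2.456 = -9.45 W/m
(Negative Q' ⇒ heat flows inward; heat gain = 9.45 W/m.)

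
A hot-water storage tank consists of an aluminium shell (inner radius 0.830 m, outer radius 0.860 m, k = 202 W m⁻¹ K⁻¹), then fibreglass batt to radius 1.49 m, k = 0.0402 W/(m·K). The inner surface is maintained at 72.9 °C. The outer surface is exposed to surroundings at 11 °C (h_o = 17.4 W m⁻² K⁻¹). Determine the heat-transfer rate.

Treat each layer as a resistance in series:
  R_aluminium = (1/0.830 − 1/0.860)/(4πk) = 0.04203/(4π·202) = 1.656×10^-5 K/W
  R_fibreglass batt = (1/0.860 − 1/1.49)/(4πk) = 0.4916/(4π·0.0402) = 0.9732 K/W
  R_conv,out = 1/(4πr²h) = 1/(4π·1.49²·17.4) = 0.002060 K/W
ΣR = 1.656×10^-5 + 0.9732 + 0.002060 = 0.9753 K/W
Q = ΔT/ΣR = (72.9 °C − 11 °C)/0.9753 = 63.5 W

Q = 63.5 W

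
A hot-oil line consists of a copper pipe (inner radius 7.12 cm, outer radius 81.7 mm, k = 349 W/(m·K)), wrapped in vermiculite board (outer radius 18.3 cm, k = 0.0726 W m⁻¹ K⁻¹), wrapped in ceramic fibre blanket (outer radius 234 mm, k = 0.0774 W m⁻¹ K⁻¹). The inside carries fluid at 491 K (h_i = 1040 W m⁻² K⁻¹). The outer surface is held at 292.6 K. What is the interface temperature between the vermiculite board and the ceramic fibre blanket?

Resistance network (inner→outer):
  R'_conv,in = 1/(2πr h) = 1/(2π·0.0712·1040) = 0.002149 m·K/W
  R'_copper = ln(0.0817/0.0712)/(2πk) = 0.1376/(2π·349) = 6.273×10^-5 m·K/W
  R'_vermiculite board = ln(0.183/0.0817)/(2πk) = 0.8064/(2π·0.0726) = 1.768 m·K/W
  R'_ceramic fibre blanket = ln(0.234/0.183)/(2πk) = 0.2458/(2π·0.0774) = 0.5055 m·K/W
ΣR = 0.002149 + 6.273×10^-5 + 1.768 + 0.5055 = 2.276 m·K/W
Q' = ΔT/ΣR = (491 K − 292.6 K)/2.276 = 87.17 W/m
From the inner boundary to the vermiculite board/ceramic fibre blanket interface, ΣR_partial = 1.770 m·K/W.
T_interface = T_in − Q'·ΣR_partial = 491 K − (87.17)(1.770) = 336.7 K

T = 336.7 K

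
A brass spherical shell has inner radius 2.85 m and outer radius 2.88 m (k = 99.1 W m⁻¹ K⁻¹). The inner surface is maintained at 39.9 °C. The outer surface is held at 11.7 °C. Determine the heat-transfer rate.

Q = 4πk·ΔT/(1/r₁ − 1/r₂) = 4π × 99.1 × 28.2 / (1/2.85 − 1/2.88) = 9.61×10^6 W

Q = 9610 kW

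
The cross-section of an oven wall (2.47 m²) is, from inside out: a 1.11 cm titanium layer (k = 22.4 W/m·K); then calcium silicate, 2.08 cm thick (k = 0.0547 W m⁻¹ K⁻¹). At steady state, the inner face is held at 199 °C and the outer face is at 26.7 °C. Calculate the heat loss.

Treat each layer as a resistance in series:
  R_titanium = L/(kA) = 0.0111/(22.4·2.47) = 2.006×10^-4 K/W
  R_calcium silicate = L/(kA) = 0.0208/(0.0547·2.47) = 0.1539 K/W
ΣR = 2.006×10^-4 + 0.1539 = 0.1541 K/W
Q = ΔT/ΣR = (199 °C − 26.7 °C)/0.1541 = 1120 W

Q = 1120 W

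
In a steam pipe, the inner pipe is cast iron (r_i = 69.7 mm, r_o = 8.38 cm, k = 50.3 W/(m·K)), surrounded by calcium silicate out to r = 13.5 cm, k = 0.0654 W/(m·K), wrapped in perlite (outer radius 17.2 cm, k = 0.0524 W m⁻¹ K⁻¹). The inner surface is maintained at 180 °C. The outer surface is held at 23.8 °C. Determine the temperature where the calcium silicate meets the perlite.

Resistance network (inner→outer):
  R'_cast iron = ln(0.0838/0.0697)/(2πk) = 0.1842/(2π·50.3) = 5.829×10^-4 m·K/W
  R'_calcium silicate = ln(0.135/0.0838)/(2πk) = 0.4768/(2π·0.0654) = 1.160 m·K/W
  R'_perlite = ln(0.172/0.135)/(2πk) = 0.2422/(2π·0.0524) = 0.7357 m·K/W
ΣR = 5.829×10^-4 + 1.160 + 0.7357 = 1.896 m·K/W
Q' = ΔT/ΣR = (180 °C − 23.8 °C)/1.896 = 82.38 W/m
From the inner boundary to the calcium silicate/perlite interface, ΣR_partial = 1.161 m·K/W.
T_interface = T_in − Q'·ΣR_partial = 180 °C − (82.38)(1.161) = 84.4 °C

T = 84.4 °C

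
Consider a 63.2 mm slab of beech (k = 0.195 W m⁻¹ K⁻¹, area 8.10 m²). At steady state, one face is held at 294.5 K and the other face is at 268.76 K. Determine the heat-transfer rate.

Q = 643 W

Q = kA·ΔT/L = 0.195 × 8.10 × |294.5 K − 268.76 K| / 0.0632 = 643 W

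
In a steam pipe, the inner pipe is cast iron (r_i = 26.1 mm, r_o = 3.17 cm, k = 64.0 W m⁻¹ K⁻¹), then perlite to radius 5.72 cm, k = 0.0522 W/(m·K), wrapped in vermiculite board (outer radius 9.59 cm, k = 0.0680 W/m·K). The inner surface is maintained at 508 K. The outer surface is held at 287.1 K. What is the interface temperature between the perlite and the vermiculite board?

T = 376 K

Treat each layer as a resistance in series:
  R'_cast iron = ln(0.0317/0.0261)/(2πk) = 0.1944/(2π·64.0) = 4.834×10^-4 m·K/W
  R'_perlite = ln(0.0572/0.0317)/(2πk) = 0.5902/(2π·0.0522) = 1.800 m·K/W
  R'_vermiculite board = ln(0.0959/0.0572)/(2πk) = 0.5168/(2π·0.0680) = 1.209 m·K/W
ΣR = 4.834×10^-4 + 1.800 + 1.209 = 3.009 m·K/W
Q' = ΔT/ΣR = (508 K − 287.1 K)/3.009 = 73.41 W/m
From the inner boundary to the perlite/vermiculite board interface, ΣR_partial = 1.800 m·K/W.
T_interface = T_in − Q'·ΣR_partial = 508 K − (73.41)(1.800) = 376 K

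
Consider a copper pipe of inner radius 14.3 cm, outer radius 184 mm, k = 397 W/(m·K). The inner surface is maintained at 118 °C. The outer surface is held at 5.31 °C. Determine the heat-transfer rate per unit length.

Q' = 1.12×10^6 W/m

Q' = 2πk·ΔT/ln(r₂/r₁) = 2π × 397 × 112.69 / ln(0.184/0.143) = 1.12×10^6 W/m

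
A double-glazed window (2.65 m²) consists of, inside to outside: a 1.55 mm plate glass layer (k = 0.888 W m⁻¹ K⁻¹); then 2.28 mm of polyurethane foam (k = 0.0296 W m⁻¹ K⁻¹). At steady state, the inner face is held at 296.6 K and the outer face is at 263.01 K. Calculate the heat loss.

Resistance network (inner→outer):
  R_plate glass = L/(kA) = 0.00155/(0.888·2.65) = 6.587×10^-4 K/W
  R_polyurethane foam = L/(kA) = 0.00228/(0.0296·2.65) = 0.02907 K/W
ΣR = 6.587×10^-4 + 0.02907 = 0.02973 K/W
Q = ΔT/ΣR = (296.6 K − 263.01 K)/0.02973 = 1130 W

Q = 1130 W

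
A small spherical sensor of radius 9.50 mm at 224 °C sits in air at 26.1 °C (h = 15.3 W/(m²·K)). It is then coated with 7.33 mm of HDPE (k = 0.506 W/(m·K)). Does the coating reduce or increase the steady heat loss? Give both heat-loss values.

increases: 3.43 → 7.74 W

Critical radius for a sphere: r_cr = 2k/h = 0.0661 m = 6.61 cm.
Outer radius after coating: r₂ = 0.00950 + 0.00733 = 0.01683 m.
Since r₁ < r_cr and r₂ ≤ r_cr, the coating moves toward the maximum at r_cr — heat loss rises.
Bare: R = 1/(4πr₁²h) = 57.63 K/W; Q = 197.9/57.63 = 3.43 W.
Coated: R = R_cond + R_conv = 25.57 K/W; Q = 197.9/25.57 = 7.74 W.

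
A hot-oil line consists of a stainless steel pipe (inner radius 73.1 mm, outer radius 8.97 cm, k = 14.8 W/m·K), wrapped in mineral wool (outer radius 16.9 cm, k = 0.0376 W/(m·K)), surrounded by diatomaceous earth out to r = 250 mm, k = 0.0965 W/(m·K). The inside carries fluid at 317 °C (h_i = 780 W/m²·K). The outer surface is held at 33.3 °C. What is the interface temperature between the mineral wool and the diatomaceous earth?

T = 88.3 °C

Series thermal resistances, inner to outer:
  R'_conv,in = 1/(2πr h) = 1/(2π·0.0731·780) = 0.002791 m·K/W
  R'_stainless steel = ln(0.0897/0.0731)/(2πk) = 0.2046/(2π·14.8) = 0.002201 m·K/W
  R'_mineral wool = ln(0.169/0.0897)/(2πk) = 0.6334/(2π·0.0376) = 2.681 m·K/W
  R'_diatomaceous earth = ln(0.250/0.169)/(2πk) = 0.3916/(2π·0.0965) = 0.6458 m·K/W
ΣR = 0.002791 + 0.002201 + 2.681 + 0.6458 = 3.332 m·K/W
Q' = ΔT/ΣR = (317 °C − 33.3 °C)/3.332 = 85.14 W/m
From the inner boundary to the mineral wool/diatomaceous earth interface, ΣR_partial = 2.686 m·K/W.
T_interface = T_in − Q'·ΣR_partial = 317 °C − (85.14)(2.686) = 88.3 °C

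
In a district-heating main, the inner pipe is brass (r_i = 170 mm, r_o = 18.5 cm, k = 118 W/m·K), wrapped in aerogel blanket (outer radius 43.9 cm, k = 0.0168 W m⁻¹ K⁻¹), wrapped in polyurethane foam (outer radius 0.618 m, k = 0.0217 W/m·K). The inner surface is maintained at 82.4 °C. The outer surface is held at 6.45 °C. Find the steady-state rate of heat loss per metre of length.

Q' = 7.10 W/m

Series thermal resistances, inner to outer:
  R'_brass = ln(0.185/0.170)/(2πk) = 0.08456/(2π·118) = 1.140×10^-4 m·K/W
  R'_aerogel blanket = ln(0.439/0.185)/(2πk) = 0.8641/(2π·0.0168) = 8.186 m·K/W
  R'_polyurethane foam = ln(0.618/0.439)/(2πk) = 0.3420/(2π·0.0217) = 2.508 m·K/W
ΣR = 1.140×10^-4 + 8.186 + 2.508 = 10.69 m·K/W
Q' = ΔT/ΣR = (82.4 °C − 6.45 °C)/10.69 = 7.10 W/m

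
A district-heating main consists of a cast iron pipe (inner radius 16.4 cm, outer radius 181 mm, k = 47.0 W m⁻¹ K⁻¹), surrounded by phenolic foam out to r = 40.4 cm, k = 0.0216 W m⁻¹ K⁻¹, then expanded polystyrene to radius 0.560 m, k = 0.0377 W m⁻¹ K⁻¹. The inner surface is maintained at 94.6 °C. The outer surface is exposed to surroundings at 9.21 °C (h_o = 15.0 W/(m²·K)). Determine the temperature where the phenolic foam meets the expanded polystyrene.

T = 25.5 °C

Treat each layer as a resistance in series:
  R'_cast iron = ln(0.181/0.164)/(2πk) = 0.09863/(2π·47.0) = 3.340×10^-4 m·K/W
  R'_phenolic foam = ln(0.404/0.181)/(2πk) = 0.8029/(2π·0.0216) = 5.916 m·K/W
  R'_expanded polystyrene = ln(0.560/0.404)/(2πk) = 0.3265/(2π·0.0377) = 1.378 m·K/W
  R'_conv,out = 1/(2πr h) = 1/(2π·0.560·15.0) = 0.01895 m·K/W
ΣR = 3.340×10^-4 + 5.916 + 1.378 + 0.01895 = 7.313 m·K/W
Q' = ΔT/ΣR = (94.6 °C − 9.21 °C)/7.313 = 11.68 W/m
From the inner boundary to the phenolic foam/expanded polystyrene interface, ΣR_partial = 5.916 m·K/W.
T_interface = T_in − Q'·ΣR_partial = 94.6 °C − (11.68)(5.916) = 25.5 °C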